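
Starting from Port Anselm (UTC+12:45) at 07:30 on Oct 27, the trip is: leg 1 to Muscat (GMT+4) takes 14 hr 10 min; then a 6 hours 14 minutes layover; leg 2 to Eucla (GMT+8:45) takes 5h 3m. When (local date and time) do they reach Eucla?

Convert departure to UTC: 07:30 − 12:45 = 18:45 UTC on Oct 26.
Add 14 hours and 10 minutes leg 1 → 08:55 UTC (Oct 27).
Add 6 hours 14 minutes layover in Muscat → 15:09 UTC.
Add 5 hours 3 minutes leg 2 → 20:12 UTC.
Eucla is UTC+8:45, so local arrival = 20:12 + 8:45 = 04:57 on Oct 28.

04:57 on October 28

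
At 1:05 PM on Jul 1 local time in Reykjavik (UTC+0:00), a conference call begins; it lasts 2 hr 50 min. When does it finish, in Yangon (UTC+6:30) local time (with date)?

Reykjavik is at UTC+0, so start is already 1:05 PM UTC on Jul 1.
Add 2 hours and 50 minutes duration → 3:55 PM UTC.
Yangon is UTC+6:30, so local end time = 3:55 PM + 6:30 = 10:25 PM on Jul 1.

10:25 PM on Jul 1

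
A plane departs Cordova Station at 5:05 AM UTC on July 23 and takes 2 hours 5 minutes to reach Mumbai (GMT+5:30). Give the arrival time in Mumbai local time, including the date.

12:40 PM on July 23

Departure is given in UTC: 5:05 AM on Jul 23.
Add 2 hours 5 minutes → 7:10 AM UTC.
Mumbai is UTC+5:30: 7:10 AM + 5:30 = 12:40 PM on Jul 23.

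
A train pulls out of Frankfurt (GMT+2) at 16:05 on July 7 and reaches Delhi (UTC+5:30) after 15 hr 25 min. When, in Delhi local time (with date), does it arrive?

Convert departure to UTC: 16:05 − 2:00 = 14:05 UTC on Jul 7.
Add 15 hours and 25 minutes travel time → 05:30 UTC (Jul 8).
Delhi is UTC+5:30, so local arrival = 05:30 + 5:30 = 11:00 on Jul 8.

11:00 on July 8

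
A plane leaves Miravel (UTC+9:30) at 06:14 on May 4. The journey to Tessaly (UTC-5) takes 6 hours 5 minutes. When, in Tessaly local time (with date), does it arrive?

Tessaly is 14:30 behind Miravel.
After 6 hours 5 minutes it is 12:19 in Miravel.
Shift by the zone difference: 12:19 − 14:30 = 21:49 on May 3 in Tessaly.

21:49 on May 3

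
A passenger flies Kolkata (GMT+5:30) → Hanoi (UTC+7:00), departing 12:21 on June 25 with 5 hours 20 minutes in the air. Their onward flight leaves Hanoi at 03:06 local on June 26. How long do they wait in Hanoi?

7 hours 55 minutes

Convert departure to UTC: 12:21 − 5:30 = 06:51 UTC on Jun 25.
Add 5 hours 20 minutes flight time → 12:11 UTC.
Hanoi is UTC+7:00, so local arrival = 12:11 + 7:00 = 19:11 on Jun 25.
Layover = 03:06 − 19:11 (+1 day) = 7 hours 55 minutes.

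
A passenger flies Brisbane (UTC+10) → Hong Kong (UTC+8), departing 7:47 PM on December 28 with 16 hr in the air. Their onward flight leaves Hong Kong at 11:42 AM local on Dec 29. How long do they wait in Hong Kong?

1 hour 55 minutes

Convert departure to UTC: 7:47 PM − 10:00 = 9:47 AM UTC on Dec 28.
Add 16 hours flight time → 1:47 AM UTC (Dec 29).
Hong Kong is UTC+8:00, so local arrival = 1:47 AM + 8:00 = 9:47 AM on Dec 29.
Layover = 11:42 AM − 9:47 AM = 1 hour 55 minutes.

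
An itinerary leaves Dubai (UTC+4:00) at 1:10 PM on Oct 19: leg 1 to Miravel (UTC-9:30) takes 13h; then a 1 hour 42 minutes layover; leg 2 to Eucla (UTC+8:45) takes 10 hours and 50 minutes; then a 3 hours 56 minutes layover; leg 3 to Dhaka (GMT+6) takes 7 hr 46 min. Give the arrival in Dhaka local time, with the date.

Convert departure to UTC: 1:10 PM − 4:00 = 9:10 AM UTC on Oct 19.
Add 13 hours leg 1 → 10:10 PM UTC.
Add 1 hour and 42 minutes layover in Miravel → 11:52 PM UTC.
Add 10 hours 50 minutes leg 2 → 10:42 AM UTC (Oct 20).
Add 3 hours and 56 minutes layover in Eucla → 2:38 PM UTC.
Add 7 hours and 46 minutes leg 3 → 10:24 PM UTC.
Dhaka is UTC+6:00, so local arrival = 10:24 PM + 6:00 = 4:24 AM on Oct 21.

4:24 AM on October 21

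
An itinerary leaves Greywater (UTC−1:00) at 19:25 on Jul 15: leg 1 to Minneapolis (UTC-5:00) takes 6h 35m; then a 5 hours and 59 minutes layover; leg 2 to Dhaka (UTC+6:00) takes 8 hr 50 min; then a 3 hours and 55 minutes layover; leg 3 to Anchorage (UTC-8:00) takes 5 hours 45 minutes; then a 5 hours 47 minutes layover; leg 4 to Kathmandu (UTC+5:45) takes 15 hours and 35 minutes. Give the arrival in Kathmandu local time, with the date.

06:36 on Jul 18

Convert departure to UTC: 19:25 + 1:00 = 20:25 UTC on Jul 15.
Add 6 hours and 35 minutes leg 1 → 03:00 UTC (Jul 16).
Add 5 hours and 59 minutes layover in Minneapolis → 08:59 UTC.
Add 8 hours and 50 minutes leg 2 → 17:49 UTC.
Add 3 hours and 55 minutes layover in Dhaka → 21:44 UTC.
Add 5 hours 45 minutes leg 3 → 03:29 UTC (Jul 17).
Add 5 hours 47 minutes layover in Anchorage → 09:16 UTC.
Add 15 hours 35 minutes leg 4 → 00:51 UTC (Jul 18).
Kathmandu is UTC+5:45, so local arrival = 00:51 + 5:45 = 06:36 on Jul 18.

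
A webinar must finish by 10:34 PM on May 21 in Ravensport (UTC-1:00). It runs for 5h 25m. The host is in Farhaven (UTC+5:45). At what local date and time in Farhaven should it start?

11:54 PM on May 21

Target end time in UTC: 10:34 PM + 1:00 = 11:34 PM on May 21.
Subtract 5 hours 25 minutes → start 6:09 PM UTC on May 21.
Farhaven is UTC+5:45: 6:09 PM + 5:45 = 11:54 PM on May 21.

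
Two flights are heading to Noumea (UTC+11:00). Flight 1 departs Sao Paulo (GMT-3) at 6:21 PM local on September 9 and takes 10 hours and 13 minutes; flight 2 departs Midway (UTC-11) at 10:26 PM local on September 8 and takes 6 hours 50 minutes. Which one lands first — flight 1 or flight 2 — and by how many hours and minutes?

Flight 1 in UTC: 6:21 PM + 3:00 = 9:21 PM on Sep 9.
+10 hours 13 minutes → arrive 7:34 AM UTC on Sep 10.
Flight 2 in UTC: 10:26 PM + 11:00 = 9:26 AM on Sep 9.
+6 hours 50 minutes → arrive 4:16 PM UTC on Sep 9.
Flight 2 lands earlier by 15 hours 18 minutes.

the second, by 15 hours 18 minutes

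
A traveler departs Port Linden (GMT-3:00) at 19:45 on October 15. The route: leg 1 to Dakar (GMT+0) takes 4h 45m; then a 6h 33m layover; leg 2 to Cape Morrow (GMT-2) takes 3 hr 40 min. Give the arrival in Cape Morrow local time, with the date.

11:43 on October 16

Convert departure to UTC: 19:45 + 3:00 = 22:45 UTC on Oct 15.
Add 4 hours and 45 minutes leg 1 → 03:30 UTC (Oct 16).
Add 6 hours 33 minutes layover in Dakar → 10:03 UTC.
Add 3 hours 40 minutes leg 2 → 13:43 UTC.
Cape Morrow is UTC−2:00, so local arrival = 13:43 − 2:00 = 11:43 on Oct 16.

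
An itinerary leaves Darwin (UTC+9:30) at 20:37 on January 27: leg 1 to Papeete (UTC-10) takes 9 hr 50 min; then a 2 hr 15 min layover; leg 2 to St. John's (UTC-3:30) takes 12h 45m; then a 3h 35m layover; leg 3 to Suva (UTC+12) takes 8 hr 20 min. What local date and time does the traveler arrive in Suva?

Convert departure to UTC: 20:37 − 9:30 = 11:07 UTC on Jan 27.
Add 9 hours 50 minutes leg 1 → 20:57 UTC.
Add 2 hours 15 minutes layover in Papeete → 23:12 UTC.
Add 12 hours 45 minutes leg 2 → 11:57 UTC (Jan 28).
Add 3 hours and 35 minutes layover in St. John's → 15:32 UTC.
Add 8 hours 20 minutes leg 3 → 23:52 UTC.
Suva is UTC+12:00, so local arrival = 23:52 + 12:00 = 11:52 on Jan 29.

11:52 on January 29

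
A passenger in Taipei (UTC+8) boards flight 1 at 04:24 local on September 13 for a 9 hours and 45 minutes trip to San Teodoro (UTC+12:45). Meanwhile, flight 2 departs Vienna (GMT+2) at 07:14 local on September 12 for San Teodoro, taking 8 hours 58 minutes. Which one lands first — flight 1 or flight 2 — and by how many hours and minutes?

the second, by 15 hours 57 minutes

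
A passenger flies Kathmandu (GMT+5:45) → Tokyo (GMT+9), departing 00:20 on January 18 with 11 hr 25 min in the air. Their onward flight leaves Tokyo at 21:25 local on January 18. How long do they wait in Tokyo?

6 hours 25 minutes

Convert departure to UTC: 00:20 − 5:45 = 18:35 UTC on Jan 17.
Add 11 hours 25 minutes flight time → 06:00 UTC (Jan 18).
Tokyo is UTC+9:00, so local arrival = 06:00 + 9:00 = 15:00 on Jan 18.
Layover = 21:25 − 15:00 = 6 hours 25 minutes.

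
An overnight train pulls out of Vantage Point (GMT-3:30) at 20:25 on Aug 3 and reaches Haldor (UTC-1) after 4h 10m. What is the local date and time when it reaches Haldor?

Haldor is 2:30 ahead of Vantage Point.
After 4 hours and 10 minutes it is 00:35 (Aug 4) in Vantage Point.
Shift by the zone difference: 00:35 + 2:30 = 03:05 on Aug 4 in Haldor.

03:05 on August 4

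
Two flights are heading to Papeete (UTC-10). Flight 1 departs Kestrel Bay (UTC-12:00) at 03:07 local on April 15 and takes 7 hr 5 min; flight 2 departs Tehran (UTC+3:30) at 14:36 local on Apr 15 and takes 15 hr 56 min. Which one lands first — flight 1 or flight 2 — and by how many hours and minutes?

the first, by 4 hours 50 minutes

Flight 1 in UTC: 03:07 + 12:00 = 15:07 on Apr 15.
+7 hours 5 minutes → arrive 22:12 UTC on Apr 15.
Flight 2 in UTC: 14:36 − 3:30 = 11:06 on Apr 15.
+15 hours and 56 minutes → arrive 03:02 UTC on Apr 16.
Flight 1 lands earlier by 4 hours 50 minutes.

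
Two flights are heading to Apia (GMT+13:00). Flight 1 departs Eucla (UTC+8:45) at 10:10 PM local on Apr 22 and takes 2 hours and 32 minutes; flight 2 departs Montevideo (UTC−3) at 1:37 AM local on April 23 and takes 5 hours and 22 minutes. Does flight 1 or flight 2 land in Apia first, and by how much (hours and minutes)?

the first, by 18 hours 2 minutes

Flight 1 in UTC: 10:10 PM − 8:45 = 1:25 PM on Apr 22.
+2 hours and 32 minutes → arrive 3:57 PM UTC on Apr 22.
Flight 2 in UTC: 1:37 AM + 3:00 = 4:37 AM on Apr 23.
+5 hours 22 minutes → arrive 9:59 AM UTC on Apr 23.
Flight 1 lands earlier by 18 hours 2 minutes.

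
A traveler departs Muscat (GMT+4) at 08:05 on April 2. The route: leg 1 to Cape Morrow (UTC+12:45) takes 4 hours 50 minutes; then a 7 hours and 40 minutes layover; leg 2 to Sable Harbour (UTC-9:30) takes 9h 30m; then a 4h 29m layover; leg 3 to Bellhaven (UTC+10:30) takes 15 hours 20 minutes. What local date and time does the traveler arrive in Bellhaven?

Convert departure to UTC: 08:05 − 4:00 = 04:05 UTC on Apr 2.
Add 4 hours and 50 minutes leg 1 → 08:55 UTC.
Add 7 hours and 40 minutes layover in Cape Morrow → 16:35 UTC.
Add 9 hours 30 minutes leg 2 → 02:05 UTC (Apr 3).
Add 4 hours 29 minutes layover in Sable Harbour → 06:34 UTC.
Add 15 hours and 20 minutes leg 3 → 21:54 UTC.
Bellhaven is UTC+10:30, so local arrival = 21:54 + 10:30 = 08:24 on Apr 4.

08:24 on April 4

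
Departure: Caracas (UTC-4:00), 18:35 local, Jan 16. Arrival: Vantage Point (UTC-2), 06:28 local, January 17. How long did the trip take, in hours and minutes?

9 hours 53 minutes

Vantage Point is 2:00 ahead of Caracas.
Clock-face elapsed time (ignoring zones) is 11 hours 53 minutes.
Actual elapsed = 11 hours 53 minutes − 2:00 = 9 hours 53 minutes.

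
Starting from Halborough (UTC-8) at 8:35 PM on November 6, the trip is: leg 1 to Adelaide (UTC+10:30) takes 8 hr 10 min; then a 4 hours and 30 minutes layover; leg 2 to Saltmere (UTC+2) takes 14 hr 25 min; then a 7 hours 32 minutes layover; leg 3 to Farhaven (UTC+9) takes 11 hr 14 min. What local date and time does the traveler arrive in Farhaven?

Convert departure to UTC: 8:35 PM + 8:00 = 4:35 AM UTC on Nov 7.
Add 8 hours 10 minutes leg 1 → 12:45 PM UTC.
Add 4 hours 30 minutes layover in Adelaide → 5:15 PM UTC.
Add 14 hours and 25 minutes leg 2 → 7:40 AM UTC (Nov 8).
Add 7 hours 32 minutes layover in Saltmere → 3:12 PM UTC.
Add 11 hours and 14 minutes leg 3 → 2:26 AM UTC (Nov 9).
Farhaven is UTC+9:00, so local arrival = 2:26 AM + 9:00 = 11:26 AM on Nov 9.

11:26 AM on November 9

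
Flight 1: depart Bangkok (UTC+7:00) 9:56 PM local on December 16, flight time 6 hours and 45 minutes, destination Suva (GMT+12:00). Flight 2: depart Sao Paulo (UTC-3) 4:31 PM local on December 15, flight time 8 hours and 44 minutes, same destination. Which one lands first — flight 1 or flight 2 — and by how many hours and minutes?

Flight 1 in UTC: 9:56 PM − 7:00 = 2:56 PM on Dec 16.
+6 hours 45 minutes → arrive 9:41 PM UTC on Dec 16.
Flight 2 in UTC: 4:31 PM + 3:00 = 7:31 PM on Dec 15.
+8 hours 44 minutes → arrive 4:15 AM UTC on Dec 16.
Flight 2 lands earlier by 17 hours 26 minutes.

the second, by 17 hours 26 minutes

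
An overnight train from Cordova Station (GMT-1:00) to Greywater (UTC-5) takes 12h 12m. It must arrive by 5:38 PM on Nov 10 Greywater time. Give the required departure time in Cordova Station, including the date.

Target arrival in UTC: 5:38 PM + 5:00 = 10:38 PM on Nov 10.
Subtract 12 hours 12 minutes → departure 10:26 AM UTC on Nov 10.
Cordova Station is UTC−1:00: 10:26 AM − 1:00 = 9:26 AM on Nov 10.

9:26 AM on Nov 10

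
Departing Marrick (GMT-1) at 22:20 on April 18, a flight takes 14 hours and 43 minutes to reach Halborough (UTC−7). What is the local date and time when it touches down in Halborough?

07:03 on April 19

Convert departure to UTC: 22:20 + 1:00 = 23:20 UTC on Apr 18.
Add 14 hours 43 minutes travel time → 14:03 UTC (Apr 19).
Halborough is UTC−7:00, so local arrival = 14:03 − 7:00 = 07:03 on Apr 19.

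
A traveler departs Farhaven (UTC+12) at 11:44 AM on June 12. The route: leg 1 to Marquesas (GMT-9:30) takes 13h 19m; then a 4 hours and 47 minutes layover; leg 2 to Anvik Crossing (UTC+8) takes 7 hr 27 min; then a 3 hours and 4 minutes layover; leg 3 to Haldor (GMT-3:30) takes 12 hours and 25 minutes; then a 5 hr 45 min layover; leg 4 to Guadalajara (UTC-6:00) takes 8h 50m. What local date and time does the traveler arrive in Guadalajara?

1:21 AM on June 14

Convert departure to UTC: 11:44 AM − 12:00 = 11:44 PM UTC on Jun 11.
Add 13 hours 19 minutes leg 1 → 1:03 PM UTC (Jun 12).
Add 4 hours 47 minutes layover in Marquesas → 5:50 PM UTC.
Add 7 hours 27 minutes leg 2 → 1:17 AM UTC (Jun 13).
Add 3 hours 4 minutes layover in Anvik Crossing → 4:21 AM UTC.
Add 12 hours 25 minutes leg 3 → 4:46 PM UTC.
Add 5 hours and 45 minutes layover in Haldor → 10:31 PM UTC.
Add 8 hours 50 minutes leg 4 → 7:21 AM UTC (Jun 14).
Guadalajara is UTC−6:00, so local arrival = 7:21 AM − 6:00 = 1:21 AM on Jun 14.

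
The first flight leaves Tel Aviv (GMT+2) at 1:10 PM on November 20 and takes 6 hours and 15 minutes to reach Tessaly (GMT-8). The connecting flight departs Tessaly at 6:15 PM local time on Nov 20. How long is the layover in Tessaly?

Convert departure to UTC: 1:10 PM − 2:00 = 11:10 AM UTC on Nov 20.
Add 6 hours 15 minutes flight time → 5:25 PM UTC.
Tessaly is UTC−8:00, so local arrival = 5:25 PM − 8:00 = 9:25 AM on Nov 20.
Layover = 6:15 PM − 9:25 AM = 8 hours 50 minutes.

8 hours 50 minutes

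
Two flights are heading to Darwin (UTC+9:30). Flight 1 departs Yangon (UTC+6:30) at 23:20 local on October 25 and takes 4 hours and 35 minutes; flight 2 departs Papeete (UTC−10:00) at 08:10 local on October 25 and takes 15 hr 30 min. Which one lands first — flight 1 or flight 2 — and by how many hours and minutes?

Flight 1 in UTC: 23:20 − 6:30 = 16:50 on Oct 25.
+4 hours and 35 minutes → arrive 21:25 UTC on Oct 25.
Flight 2 in UTC: 08:10 + 10:00 = 18:10 on Oct 25.
+15 hours 30 minutes → arrive 09:40 UTC on Oct 26.
Flight 1 lands earlier by 12 hours 15 minutes.

the first, by 12 hours 15 minutes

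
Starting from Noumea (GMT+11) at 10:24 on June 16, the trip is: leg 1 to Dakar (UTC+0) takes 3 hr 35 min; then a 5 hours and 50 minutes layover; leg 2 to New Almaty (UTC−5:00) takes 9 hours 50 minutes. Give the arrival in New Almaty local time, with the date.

13:39 on Jun 16

Convert departure to UTC: 10:24 − 11:00 = 23:24 UTC on Jun 15.
Add 3 hours 35 minutes leg 1 → 02:59 UTC (Jun 16).
Add 5 hours 50 minutes layover in Dakar → 08:49 UTC.
Add 9 hours and 50 minutes leg 2 → 18:39 UTC.
New Almaty is UTC−5:00, so local arrival = 18:39 − 5:00 = 13:39 on Jun 16.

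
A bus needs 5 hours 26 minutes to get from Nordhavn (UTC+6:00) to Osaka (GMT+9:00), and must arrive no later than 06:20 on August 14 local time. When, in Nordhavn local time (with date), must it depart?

21:54 on August 13

Target arrival in UTC: 06:20 − 9:00 = 21:20 on Aug 13.
Subtract 5 hours and 26 minutes → departure 15:54 UTC on Aug 13.
Nordhavn is UTC+6:00: 15:54 + 6:00 = 21:54 on Aug 13.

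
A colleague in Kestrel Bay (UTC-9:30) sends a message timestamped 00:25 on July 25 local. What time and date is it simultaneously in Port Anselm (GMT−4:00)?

05:55 on July 25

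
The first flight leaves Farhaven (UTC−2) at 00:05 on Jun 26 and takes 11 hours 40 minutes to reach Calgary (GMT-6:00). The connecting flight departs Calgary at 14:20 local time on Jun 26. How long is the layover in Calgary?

6 hours 35 minutes

Convert departure to UTC: 00:05 + 2:00 = 02:05 UTC on Jun 26.
Add 11 hours 40 minutes flight time → 13:45 UTC.
Calgary is UTC−6:00, so local arrival = 13:45 − 6:00 = 07:45 on Jun 26.
Layover = 14:20 − 07:45 = 6 hours 35 minutes.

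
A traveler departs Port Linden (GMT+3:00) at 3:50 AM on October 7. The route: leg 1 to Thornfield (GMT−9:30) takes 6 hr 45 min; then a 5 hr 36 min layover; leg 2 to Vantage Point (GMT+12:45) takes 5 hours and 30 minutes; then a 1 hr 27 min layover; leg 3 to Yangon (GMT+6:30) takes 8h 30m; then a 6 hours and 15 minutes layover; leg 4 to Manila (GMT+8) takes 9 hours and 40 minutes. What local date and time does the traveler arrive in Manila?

Convert departure to UTC: 3:50 AM − 3:00 = 12:50 AM UTC on Oct 7.
Add 6 hours and 45 minutes leg 1 → 7:35 AM UTC.
Add 5 hours 36 minutes layover in Thornfield → 1:11 PM UTC.
Add 5 hours 30 minutes leg 2 → 6:41 PM UTC.
Add 1 hour and 27 minutes layover in Vantage Point → 8:08 PM UTC.
Add 8 hours 30 minutes leg 3 → 4:38 AM UTC (Oct 8).
Add 6 hours and 15 minutes layover in Yangon → 10:53 AM UTC.
Add 9 hours 40 minutes leg 4 → 8:33 PM UTC.
Manila is UTC+8:00, so local arrival = 8:33 PM + 8:00 = 4:33 AM on Oct 9.

4:33 AM on October 9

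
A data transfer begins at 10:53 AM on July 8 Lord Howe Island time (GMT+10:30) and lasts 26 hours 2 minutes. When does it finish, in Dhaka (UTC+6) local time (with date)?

Convert start to UTC: 10:53 AM − 10:30 = 12:23 AM UTC on Jul 8.
Add 26 hours and 2 minutes duration → 2:25 AM UTC (Jul 9).
Dhaka is UTC+6:00, so local end time = 2:25 AM + 6:00 = 8:25 AM on Jul 9.

8:25 AM on July 9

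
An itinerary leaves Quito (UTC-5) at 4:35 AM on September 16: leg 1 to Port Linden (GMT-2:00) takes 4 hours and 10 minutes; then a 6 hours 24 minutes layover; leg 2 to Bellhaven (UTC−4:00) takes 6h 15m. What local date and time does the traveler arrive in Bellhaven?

10:24 PM on September 16

Convert departure to UTC: 4:35 AM + 5:00 = 9:35 AM UTC on Sep 16.
Add 4 hours 10 minutes leg 1 → 1:45 PM UTC.
Add 6 hours 24 minutes layover in Port Linden → 8:09 PM UTC.
Add 6 hours 15 minutes leg 2 → 2:24 AM UTC (Sep 17).
Bellhaven is UTC−4:00, so local arrival = 2:24 AM − 4:00 = 10:24 PM on Sep 16.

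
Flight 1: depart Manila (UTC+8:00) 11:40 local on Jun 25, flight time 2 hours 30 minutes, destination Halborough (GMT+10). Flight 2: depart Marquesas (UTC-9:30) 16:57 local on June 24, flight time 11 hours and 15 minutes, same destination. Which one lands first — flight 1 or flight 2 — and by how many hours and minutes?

the first, by 7 hours 32 minutes

Flight 1 in UTC: 11:40 − 8:00 = 03:40 on Jun 25.
+2 hours and 30 minutes → arrive 06:10 UTC on Jun 25.
Flight 2 in UTC: 16:57 + 9:30 = 02:27 on Jun 25.
+11 hours 15 minutes → arrive 13:42 UTC on Jun 25.
Flight 1 lands earlier by 7 hours 32 minutes.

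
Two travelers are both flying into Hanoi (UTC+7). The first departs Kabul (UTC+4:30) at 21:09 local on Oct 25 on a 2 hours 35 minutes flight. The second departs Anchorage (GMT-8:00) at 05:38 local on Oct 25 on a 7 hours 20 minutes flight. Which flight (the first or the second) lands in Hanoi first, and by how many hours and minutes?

Flight 1 in UTC: 21:09 − 4:30 = 16:39 on Oct 25.
+2 hours and 35 minutes → arrive 19:14 UTC on Oct 25.
Flight 2 in UTC: 05:38 + 8:00 = 13:38 on Oct 25.
+7 hours 20 minutes → arrive 20:58 UTC on Oct 25.
Flight 1 lands earlier by 1 hour 44 minutes.

the first, by 1 hour 44 minutes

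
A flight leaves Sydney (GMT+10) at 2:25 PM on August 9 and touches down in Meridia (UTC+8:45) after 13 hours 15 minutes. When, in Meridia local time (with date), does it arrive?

Convert departure to UTC: 2:25 PM − 10:00 = 4:25 AM UTC on Aug 9.
Add 13 hours and 15 minutes travel time → 5:40 PM UTC.
Meridia is UTC+8:45, so local arrival = 5:40 PM + 8:45 = 2:25 AM on Aug 10.

2:25 AM on August 10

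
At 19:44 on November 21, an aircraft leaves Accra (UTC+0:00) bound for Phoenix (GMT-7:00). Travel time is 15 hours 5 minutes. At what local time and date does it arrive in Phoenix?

03:49 on Nov 22

Accra is at UTC+0, so departure is already 19:44 UTC on Nov 21.
Add 15 hours 5 minutes travel time → 10:49 UTC (Nov 22).
Phoenix is UTC−7:00, so local arrival = 10:49 − 7:00 = 03:49 on Nov 22.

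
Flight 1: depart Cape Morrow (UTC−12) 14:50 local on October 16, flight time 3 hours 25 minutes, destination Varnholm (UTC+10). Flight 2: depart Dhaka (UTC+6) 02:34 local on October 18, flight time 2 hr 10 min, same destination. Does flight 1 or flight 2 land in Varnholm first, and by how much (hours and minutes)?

Flight 1 in UTC: 14:50 + 12:00 = 02:50 on Oct 17.
+3 hours and 25 minutes → arrive 06:15 UTC on Oct 17.
Flight 2 in UTC: 02:34 − 6:00 = 20:34 on Oct 17.
+2 hours 10 minutes → arrive 22:44 UTC on Oct 17.
Flight 1 lands earlier by 16 hours 29 minutes.

the first, by 16 hours 29 minutes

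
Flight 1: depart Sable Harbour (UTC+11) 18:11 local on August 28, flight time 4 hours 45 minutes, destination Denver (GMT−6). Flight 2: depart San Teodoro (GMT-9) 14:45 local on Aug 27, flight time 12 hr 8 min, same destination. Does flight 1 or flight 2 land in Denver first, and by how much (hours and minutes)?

Flight 1 in UTC: 18:11 − 11:00 = 07:11 on Aug 28.
+4 hours 45 minutes → arrive 11:56 UTC on Aug 28.
Flight 2 in UTC: 14:45 + 9:00 = 23:45 on Aug 27.
+12 hours and 8 minutes → arrive 11:53 UTC on Aug 28.
Flight 2 lands earlier by 3 minutes.

the second, by 3 minutes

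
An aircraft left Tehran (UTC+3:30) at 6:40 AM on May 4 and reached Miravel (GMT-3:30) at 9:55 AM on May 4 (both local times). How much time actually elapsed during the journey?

10 hours 15 minutes

Departure in UTC: 6:40 AM − 3:30 = 3:10 AM on May 4.
Arrival in UTC: 9:55 AM + 3:30 = 1:25 PM on May 4.
Elapsed = 1:25 PM − 3:10 AM = 10 hours 15 minutes.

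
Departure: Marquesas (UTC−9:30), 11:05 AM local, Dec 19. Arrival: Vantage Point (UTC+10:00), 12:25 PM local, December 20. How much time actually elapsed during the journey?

5 hours 50 minutes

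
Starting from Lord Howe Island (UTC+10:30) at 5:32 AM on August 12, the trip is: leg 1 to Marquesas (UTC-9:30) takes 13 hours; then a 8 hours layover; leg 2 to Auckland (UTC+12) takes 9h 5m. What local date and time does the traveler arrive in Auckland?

1:07 PM on Aug 13

Convert departure to UTC: 5:32 AM − 10:30 = 7:02 PM UTC on Aug 11.
Add 13 hours leg 1 → 8:02 AM UTC (Aug 12).
Add 8 hours layover in Marquesas → 4:02 PM UTC.
Add 9 hours 5 minutes leg 2 → 1:07 AM UTC (Aug 13).
Auckland is UTC+12:00, so local arrival = 1:07 AM + 12:00 = 1:07 PM on Aug 13.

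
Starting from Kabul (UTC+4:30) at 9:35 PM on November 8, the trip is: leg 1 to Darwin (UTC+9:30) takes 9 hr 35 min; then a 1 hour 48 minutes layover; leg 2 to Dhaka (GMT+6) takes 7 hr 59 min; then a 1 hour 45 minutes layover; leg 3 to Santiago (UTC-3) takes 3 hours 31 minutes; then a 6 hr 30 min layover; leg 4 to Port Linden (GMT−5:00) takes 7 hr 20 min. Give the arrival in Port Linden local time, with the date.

Convert departure to UTC: 9:35 PM − 4:30 = 5:05 PM UTC on Nov 8.
Add 9 hours and 35 minutes leg 1 → 2:40 AM UTC (Nov 9).
Add 1 hour and 48 minutes layover in Darwin → 4:28 AM UTC.
Add 7 hours and 59 minutes leg 2 → 12:27 PM UTC.
Add 1 hour and 45 minutes layover in Dhaka → 2:12 PM UTC.
Add 3 hours 31 minutes leg 3 → 5:43 PM UTC.
Add 6 hours 30 minutes layover in Santiago → 12:13 AM UTC (Nov 10).
Add 7 hours 20 minutes leg 4 → 7:33 AM UTC.
Port Linden is UTC−5:00, so local arrival = 7:33 AM − 5:00 = 2:33 AM on Nov 10.

2:33 AM on November 10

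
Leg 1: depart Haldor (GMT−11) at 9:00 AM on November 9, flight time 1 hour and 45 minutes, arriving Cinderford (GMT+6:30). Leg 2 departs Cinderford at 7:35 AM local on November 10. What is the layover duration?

Convert departure to UTC: 9:00 AM + 11:00 = 8:00 PM UTC on Nov 9.
Add 1 hour 45 minutes flight time → 9:45 PM UTC.
Cinderford is UTC+6:30, so local arrival = 9:45 PM + 6:30 = 4:15 AM on Nov 10.
Layover = 7:35 AM − 4:15 AM = 3 hours 20 minutes.

3 hours 20 minutes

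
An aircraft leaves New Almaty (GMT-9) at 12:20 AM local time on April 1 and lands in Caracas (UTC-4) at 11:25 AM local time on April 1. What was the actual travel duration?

6 hours 5 minutes

Departure in UTC: 12:20 AM + 9:00 = 9:20 AM on Apr 1.
Arrival in UTC: 11:25 AM + 4:00 = 3:25 PM on Apr 1.
Elapsed = 3:25 PM − 9:20 AM = 6 hours 5 minutes.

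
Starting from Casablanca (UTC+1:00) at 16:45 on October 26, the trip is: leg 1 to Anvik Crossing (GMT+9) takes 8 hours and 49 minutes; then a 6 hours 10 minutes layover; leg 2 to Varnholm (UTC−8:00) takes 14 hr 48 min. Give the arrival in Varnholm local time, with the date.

Convert departure to UTC: 16:45 − 1:00 = 15:45 UTC on Oct 26.
Add 8 hours 49 minutes leg 1 → 00:34 UTC (Oct 27).
Add 6 hours 10 minutes layover in Anvik Crossing → 06:44 UTC.
Add 14 hours and 48 minutes leg 2 → 21:32 UTC.
Varnholm is UTC−8:00, so local arrival = 21:32 − 8:00 = 13:32 on Oct 27.

13:32 on October 27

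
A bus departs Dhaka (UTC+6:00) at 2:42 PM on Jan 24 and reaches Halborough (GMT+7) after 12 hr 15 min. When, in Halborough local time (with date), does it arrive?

Convert departure to UTC: 2:42 PM − 6:00 = 8:42 AM UTC on Jan 24.
Add 12 hours and 15 minutes travel time → 8:57 PM UTC.
Halborough is UTC+7:00, so local arrival = 8:57 PM + 7:00 = 3:57 AM on Jan 25.

3:57 AM on January 25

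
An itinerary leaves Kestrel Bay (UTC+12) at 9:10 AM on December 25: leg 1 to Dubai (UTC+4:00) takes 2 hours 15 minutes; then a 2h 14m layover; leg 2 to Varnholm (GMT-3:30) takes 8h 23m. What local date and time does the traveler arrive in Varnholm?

6:32 AM on December 25

Convert departure to UTC: 9:10 AM − 12:00 = 9:10 PM UTC on Dec 24.
Add 2 hours 15 minutes leg 1 → 11:25 PM UTC.
Add 2 hours and 14 minutes layover in Dubai → 1:39 AM UTC (Dec 25).
Add 8 hours and 23 minutes leg 2 → 10:02 AM UTC.
Varnholm is UTC−3:30, so local arrival = 10:02 AM − 3:30 = 6:32 AM on Dec 25.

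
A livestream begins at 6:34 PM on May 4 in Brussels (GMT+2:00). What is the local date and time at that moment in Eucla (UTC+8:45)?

1:19 AM on May 5

In UTC: 6:34 PM − 2:00 = 4:34 PM on May 4.
Eucla is UTC+8:45: 4:34 PM + 8:45 = 1:19 AM on May 5.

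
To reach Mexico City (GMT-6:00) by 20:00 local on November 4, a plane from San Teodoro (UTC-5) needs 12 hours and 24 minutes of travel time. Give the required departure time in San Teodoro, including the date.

08:36 on November 4

Target arrival in UTC: 20:00 + 6:00 = 02:00 on Nov 5.
Subtract 12 hours and 24 minutes → departure 13:36 UTC on Nov 4.
San Teodoro is UTC−5:00: 13:36 − 5:00 = 08:36 on Nov 4.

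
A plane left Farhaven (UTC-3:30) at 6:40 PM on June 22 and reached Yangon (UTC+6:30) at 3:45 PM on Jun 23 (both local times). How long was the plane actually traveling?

Departure in UTC: 6:40 PM + 3:30 = 10:10 PM on Jun 22.
Arrival in UTC: 3:45 PM − 6:30 = 9:15 AM on Jun 23.
Elapsed = 9:15 AM − 10:10 PM (+1 day) = 11 hours 5 minutes.

11 hours 5 minutes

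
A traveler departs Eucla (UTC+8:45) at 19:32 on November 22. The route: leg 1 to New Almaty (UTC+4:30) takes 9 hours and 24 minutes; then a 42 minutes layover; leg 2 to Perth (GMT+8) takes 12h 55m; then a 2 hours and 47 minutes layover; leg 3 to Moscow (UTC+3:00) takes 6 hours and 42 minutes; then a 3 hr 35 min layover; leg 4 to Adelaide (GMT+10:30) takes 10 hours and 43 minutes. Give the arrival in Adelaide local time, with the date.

20:05 on November 24

Convert departure to UTC: 19:32 − 8:45 = 10:47 UTC on Nov 22.
Add 9 hours 24 minutes leg 1 → 20:11 UTC.
Add 42 minutes layover in New Almaty → 20:53 UTC.
Add 12 hours and 55 minutes leg 2 → 09:48 UTC (Nov 23).
Add 2 hours and 47 minutes layover in Perth → 12:35 UTC.
Add 6 hours 42 minutes leg 3 → 19:17 UTC.
Add 3 hours and 35 minutes layover in Moscow → 22:52 UTC.
Add 10 hours and 43 minutes leg 4 → 09:35 UTC (Nov 24).
Adelaide is UTC+10:30, so local arrival = 09:35 + 10:30 = 20:05 on Nov 24.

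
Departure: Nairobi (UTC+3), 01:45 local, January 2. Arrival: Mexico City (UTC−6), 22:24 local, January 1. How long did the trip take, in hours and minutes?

Departure in UTC: 01:45 − 3:00 = 22:45 on Jan 1.
Arrival in UTC: 22:24 + 6:00 = 04:24 on Jan 2.
Elapsed = 04:24 − 22:45 (+1 day) = 5 hours 39 minutes.

5 hours 39 minutes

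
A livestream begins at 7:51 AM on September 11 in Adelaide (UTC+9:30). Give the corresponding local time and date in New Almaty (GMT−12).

10:21 AM on September 10

In UTC: 7:51 AM − 9:30 = 10:21 PM on Sep 10.
New Almaty is UTC−12:00: 10:21 PM − 12:00 = 10:21 AM on Sep 10.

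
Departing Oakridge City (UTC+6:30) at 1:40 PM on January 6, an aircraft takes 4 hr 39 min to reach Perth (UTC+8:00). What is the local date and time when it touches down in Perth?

7:49 PM on Jan 6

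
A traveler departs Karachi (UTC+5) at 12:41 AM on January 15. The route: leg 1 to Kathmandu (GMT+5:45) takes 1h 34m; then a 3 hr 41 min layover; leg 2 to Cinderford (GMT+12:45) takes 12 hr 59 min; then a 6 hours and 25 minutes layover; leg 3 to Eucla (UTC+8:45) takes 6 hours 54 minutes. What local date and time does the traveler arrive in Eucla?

Convert departure to UTC: 12:41 AM − 5:00 = 7:41 PM UTC on Jan 14.
Add 1 hour 34 minutes leg 1 → 9:15 PM UTC.
Add 3 hours 41 minutes layover in Kathmandu → 12:56 AM UTC (Jan 15).
Add 12 hours and 59 minutes leg 2 → 1:55 PM UTC.
Add 6 hours 25 minutes layover in Cinderford → 8:20 PM UTC.
Add 6 hours 54 minutes leg 3 → 3:14 AM UTC (Jan 16).
Eucla is UTC+8:45, so local arrival = 3:14 AM + 8:45 = 11:59 AM on Jan 16.

11:59 AM on January 16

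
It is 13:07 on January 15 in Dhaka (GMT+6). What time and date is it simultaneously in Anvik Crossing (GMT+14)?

21:07 on Jan 15

In UTC: 13:07 − 6:00 = 07:07 on Jan 15.
Anvik Crossing is UTC+14:00: 07:07 + 14:00 = 21:07 on Jan 15.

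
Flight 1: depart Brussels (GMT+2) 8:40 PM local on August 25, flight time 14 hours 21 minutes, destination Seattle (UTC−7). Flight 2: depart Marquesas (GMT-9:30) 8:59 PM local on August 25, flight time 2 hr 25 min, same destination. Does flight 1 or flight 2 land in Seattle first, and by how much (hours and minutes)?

Flight 1 in UTC: 8:40 PM − 2:00 = 6:40 PM on Aug 25.
+14 hours 21 minutes → arrive 9:01 AM UTC on Aug 26.
Flight 2 in UTC: 8:59 PM + 9:30 = 6:29 AM on Aug 26.
+2 hours 25 minutes → arrive 8:54 AM UTC on Aug 26.
Flight 2 lands earlier by 7 minutes.

the second, by 7 minutes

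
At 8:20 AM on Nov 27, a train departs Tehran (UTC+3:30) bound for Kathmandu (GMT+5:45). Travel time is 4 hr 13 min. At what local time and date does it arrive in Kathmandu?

2:48 PM on November 27

Convert departure to UTC: 8:20 AM − 3:30 = 4:50 AM UTC on Nov 27.
Add 4 hours 13 minutes travel time → 9:03 AM UTC.
Kathmandu is UTC+5:45, so local arrival = 9:03 AM + 5:45 = 2:48 PM on Nov 27.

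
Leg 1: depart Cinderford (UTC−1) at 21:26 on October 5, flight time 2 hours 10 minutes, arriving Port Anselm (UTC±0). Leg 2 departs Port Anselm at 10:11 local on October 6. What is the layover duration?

Convert departure to UTC: 21:26 + 1:00 = 22:26 UTC on Oct 5.
Add 2 hours and 10 minutes flight time → 00:36 UTC (Oct 6).
Port Anselm is UTC+0, so local arrival is the same: 00:36 on Oct 6.
Layover = 10:11 − 00:36 = 9 hours 35 minutes.

9 hours 35 minutes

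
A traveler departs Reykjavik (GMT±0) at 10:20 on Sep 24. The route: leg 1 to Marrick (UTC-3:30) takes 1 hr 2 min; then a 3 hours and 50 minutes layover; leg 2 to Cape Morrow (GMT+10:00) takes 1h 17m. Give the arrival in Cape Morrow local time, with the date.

Reykjavik is at UTC+0, so departure is already 10:20 UTC on Sep 24.
Add 1 hour 2 minutes leg 1 → 11:22 UTC.
Add 3 hours 50 minutes layover in Marrick → 15:12 UTC.
Add 1 hour 17 minutes leg 2 → 16:29 UTC.
Cape Morrow is UTC+10:00, so local arrival = 16:29 + 10:00 = 02:29 on Sep 25.

02:29 on September 25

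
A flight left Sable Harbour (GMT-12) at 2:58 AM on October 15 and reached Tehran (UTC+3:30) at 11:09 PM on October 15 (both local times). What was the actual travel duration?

4 hours 41 minutes

Departure in UTC: 2:58 AM + 12:00 = 2:58 PM on Oct 15.
Arrival in UTC: 11:09 PM − 3:30 = 7:39 PM on Oct 15.
Elapsed = 7:39 PM − 2:58 PM = 4 hours 41 minutes.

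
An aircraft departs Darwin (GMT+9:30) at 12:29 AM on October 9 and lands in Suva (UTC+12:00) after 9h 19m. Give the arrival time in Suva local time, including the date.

12:18 PM on October 9

Suva is 2:30 ahead of Darwin.
After 9 hours 19 minutes it is 9:48 AM in Darwin.
Shift by the zone difference: 9:48 AM + 2:30 = 12:18 PM on Oct 9 in Suva.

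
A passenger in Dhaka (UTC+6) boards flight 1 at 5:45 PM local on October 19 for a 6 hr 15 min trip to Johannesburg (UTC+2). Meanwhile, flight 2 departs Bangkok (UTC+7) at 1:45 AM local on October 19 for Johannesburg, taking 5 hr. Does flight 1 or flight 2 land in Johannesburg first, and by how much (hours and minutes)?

Flight 1 in UTC: 5:45 PM − 6:00 = 11:45 AM on Oct 19.
+6 hours 15 minutes → arrive 6:00 PM UTC on Oct 19.
Flight 2 in UTC: 1:45 AM − 7:00 = 6:45 PM on Oct 18.
+5 hours → arrive 11:45 PM UTC on Oct 18.
Flight 2 lands earlier by 18 hours 15 minutes.

the second, by 18 hours 15 minutes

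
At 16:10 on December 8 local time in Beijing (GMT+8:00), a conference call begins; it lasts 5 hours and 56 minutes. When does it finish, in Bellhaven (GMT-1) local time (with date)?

Convert start to UTC: 16:10 − 8:00 = 08:10 UTC on Dec 8.
Add 5 hours and 56 minutes duration → 14:06 UTC.
Bellhaven is UTC−1:00, so local end time = 14:06 − 1:00 = 13:06 on Dec 8.

13:06 on December 8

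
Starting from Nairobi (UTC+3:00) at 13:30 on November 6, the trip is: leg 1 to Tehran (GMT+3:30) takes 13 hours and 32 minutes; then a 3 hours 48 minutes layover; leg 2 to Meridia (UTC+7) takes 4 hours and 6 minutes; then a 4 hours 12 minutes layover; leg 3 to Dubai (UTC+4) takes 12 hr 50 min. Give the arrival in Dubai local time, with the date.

Convert departure to UTC: 13:30 − 3:00 = 10:30 UTC on Nov 6.
Add 13 hours and 32 minutes leg 1 → 00:02 UTC (Nov 7).
Add 3 hours 48 minutes layover in Tehran → 03:50 UTC.
Add 4 hours 6 minutes leg 2 → 07:56 UTC.
Add 4 hours 12 minutes layover in Meridia → 12:08 UTC.
Add 12 hours and 50 minutes leg 3 → 00:58 UTC (Nov 8).
Dubai is UTC+4:00, so local arrival = 00:58 + 4:00 = 04:58 on Nov 8.

04:58 on Nov 8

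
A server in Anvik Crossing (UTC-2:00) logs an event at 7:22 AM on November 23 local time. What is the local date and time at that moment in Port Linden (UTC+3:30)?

12:52 PM on Nov 23

Port Linden is 5:30 ahead of Anvik Crossing.
Shift by the zone difference: 7:22 AM + 5:30 = 12:52 PM on Nov 23 in Port Linden.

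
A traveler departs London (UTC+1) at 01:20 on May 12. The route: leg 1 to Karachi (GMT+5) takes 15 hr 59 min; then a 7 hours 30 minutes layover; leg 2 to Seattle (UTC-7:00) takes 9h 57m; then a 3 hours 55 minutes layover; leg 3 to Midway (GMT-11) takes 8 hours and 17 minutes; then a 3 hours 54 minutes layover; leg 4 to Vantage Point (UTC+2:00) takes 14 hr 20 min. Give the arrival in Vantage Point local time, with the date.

18:12 on May 14

Convert departure to UTC: 01:20 − 1:00 = 00:20 UTC on May 12.
Add 15 hours 59 minutes leg 1 → 16:19 UTC.
Add 7 hours 30 minutes layover in Karachi → 23:49 UTC.
Add 9 hours 57 minutes leg 2 → 09:46 UTC (May 13).
Add 3 hours and 55 minutes layover in Seattle → 13:41 UTC.
Add 8 hours 17 minutes leg 3 → 21:58 UTC.
Add 3 hours and 54 minutes layover in Midway → 01:52 UTC (May 14).
Add 14 hours and 20 minutes leg 4 → 16:12 UTC.
Vantage Point is UTC+2:00, so local arrival = 16:12 + 2:00 = 18:12 on May 14.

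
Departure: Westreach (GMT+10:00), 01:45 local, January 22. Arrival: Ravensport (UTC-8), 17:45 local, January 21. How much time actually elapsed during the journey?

Departure in UTC: 01:45 − 10:00 = 15:45 on Jan 21.
Arrival in UTC: 17:45 + 8:00 = 01:45 on Jan 22.
Elapsed = 01:45 − 15:45 (+1 day) = 10 hours.

10 hours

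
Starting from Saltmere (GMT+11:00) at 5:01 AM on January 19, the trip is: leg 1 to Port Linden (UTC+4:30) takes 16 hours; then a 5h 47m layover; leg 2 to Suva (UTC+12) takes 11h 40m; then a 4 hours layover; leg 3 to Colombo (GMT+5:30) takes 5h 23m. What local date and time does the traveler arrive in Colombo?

6:21 PM on Jan 20

Convert departure to UTC: 5:01 AM − 11:00 = 6:01 PM UTC on Jan 18.
Add 16 hours leg 1 → 10:01 AM UTC (Jan 19).
Add 5 hours 47 minutes layover in Port Linden → 3:48 PM UTC.
Add 11 hours and 40 minutes leg 2 → 3:28 AM UTC (Jan 20).
Add 4 hours layover in Suva → 7:28 AM UTC.
Add 5 hours and 23 minutes leg 3 → 12:51 PM UTC.
Colombo is UTC+5:30, so local arrival = 12:51 PM + 5:30 = 6:21 PM on Jan 20.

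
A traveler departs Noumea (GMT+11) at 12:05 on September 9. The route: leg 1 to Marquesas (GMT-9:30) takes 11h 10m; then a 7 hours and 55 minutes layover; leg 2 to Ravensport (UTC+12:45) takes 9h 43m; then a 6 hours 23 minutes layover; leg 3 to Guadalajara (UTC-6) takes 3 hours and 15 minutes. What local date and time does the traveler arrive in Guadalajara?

09:31 on Sep 10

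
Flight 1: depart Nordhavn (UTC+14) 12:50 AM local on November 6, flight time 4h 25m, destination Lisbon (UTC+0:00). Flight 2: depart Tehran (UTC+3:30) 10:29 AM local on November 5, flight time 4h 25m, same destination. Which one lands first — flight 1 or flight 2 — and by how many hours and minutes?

the second, by 3 hours 51 minutes

Flight 1 in UTC: 12:50 AM − 14:00 = 10:50 AM on Nov 5.
+4 hours and 25 minutes → arrive 3:15 PM UTC on Nov 5.
Flight 2 in UTC: 10:29 AM − 3:30 = 6:59 AM on Nov 5.
+4 hours 25 minutes → arrive 11:24 AM UTC on Nov 5.
Flight 2 lands earlier by 3 hours 51 minutes.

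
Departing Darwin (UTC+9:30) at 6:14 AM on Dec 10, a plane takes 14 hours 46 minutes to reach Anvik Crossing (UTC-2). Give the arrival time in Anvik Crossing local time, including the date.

9:30 AM on December 10

Convert departure to UTC: 6:14 AM − 9:30 = 8:44 PM UTC on Dec 9.
Add 14 hours and 46 minutes travel time → 11:30 AM UTC (Dec 10).
Anvik Crossing is UTC−2:00, so local arrival = 11:30 AM − 2:00 = 9:30 AM on Dec 10.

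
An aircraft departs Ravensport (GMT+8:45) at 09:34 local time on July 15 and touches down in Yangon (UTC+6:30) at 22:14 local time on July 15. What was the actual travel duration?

14 hours 55 minutes

Departure in UTC: 09:34 − 8:45 = 00:49 on Jul 15.
Arrival in UTC: 22:14 − 6:30 = 15:44 on Jul 15.
Elapsed = 15:44 − 00:49 = 14 hours 55 minutes.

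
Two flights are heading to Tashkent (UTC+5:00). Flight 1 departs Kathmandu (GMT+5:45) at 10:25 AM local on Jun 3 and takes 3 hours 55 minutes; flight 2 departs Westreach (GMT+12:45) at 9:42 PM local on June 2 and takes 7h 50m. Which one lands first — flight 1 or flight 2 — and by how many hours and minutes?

the second, by 15 hours 48 minutes

Flight 1 in UTC: 10:25 AM − 5:45 = 4:40 AM on Jun 3.
+3 hours and 55 minutes → arrive 8:35 AM UTC on Jun 3.
Flight 2 in UTC: 9:42 PM − 12:45 = 8:57 AM on Jun 2.
+7 hours and 50 minutes → arrive 4:47 PM UTC on Jun 2.
Flight 2 lands earlier by 15 hours 48 minutes.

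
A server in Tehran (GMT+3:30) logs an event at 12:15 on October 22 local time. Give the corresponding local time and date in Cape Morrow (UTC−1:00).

07:45 on Oct 22

In UTC: 12:15 − 3:30 = 08:45 on Oct 22.
Cape Morrow is UTC−1:00: 08:45 − 1:00 = 07:45 on Oct 22.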